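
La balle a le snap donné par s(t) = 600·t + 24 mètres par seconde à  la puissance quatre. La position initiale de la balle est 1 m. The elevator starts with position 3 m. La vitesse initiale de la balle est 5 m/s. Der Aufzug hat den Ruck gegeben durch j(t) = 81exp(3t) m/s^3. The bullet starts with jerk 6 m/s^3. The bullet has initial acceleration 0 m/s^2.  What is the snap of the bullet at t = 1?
We have snap s(t) = 600·t + 24. Substituting t = 1: s(1) = 624.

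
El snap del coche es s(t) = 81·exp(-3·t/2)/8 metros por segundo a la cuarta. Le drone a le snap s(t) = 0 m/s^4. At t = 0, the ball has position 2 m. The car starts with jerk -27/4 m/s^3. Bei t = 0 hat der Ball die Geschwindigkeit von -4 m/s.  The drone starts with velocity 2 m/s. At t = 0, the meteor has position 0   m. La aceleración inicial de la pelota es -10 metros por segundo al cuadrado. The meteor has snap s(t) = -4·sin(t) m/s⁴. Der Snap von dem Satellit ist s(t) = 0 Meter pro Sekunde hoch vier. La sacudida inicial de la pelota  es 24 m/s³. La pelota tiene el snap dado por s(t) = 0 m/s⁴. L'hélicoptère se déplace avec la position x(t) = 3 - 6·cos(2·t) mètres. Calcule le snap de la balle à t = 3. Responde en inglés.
We have snap s(t) = 0. Substituting t = 3: s(3) = 0.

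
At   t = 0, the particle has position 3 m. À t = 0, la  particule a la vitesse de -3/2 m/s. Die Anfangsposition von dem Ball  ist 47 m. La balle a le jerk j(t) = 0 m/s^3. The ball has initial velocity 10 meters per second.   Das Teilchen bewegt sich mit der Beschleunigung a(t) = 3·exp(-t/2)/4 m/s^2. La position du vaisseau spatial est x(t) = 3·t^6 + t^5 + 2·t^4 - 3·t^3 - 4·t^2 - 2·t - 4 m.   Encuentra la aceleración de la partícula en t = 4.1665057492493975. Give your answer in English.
From the given acceleration equation a(t) = 3·exp(-t/2)/4, we substitute t = 4.1665057492493975 to get a = 0.0933933675905559.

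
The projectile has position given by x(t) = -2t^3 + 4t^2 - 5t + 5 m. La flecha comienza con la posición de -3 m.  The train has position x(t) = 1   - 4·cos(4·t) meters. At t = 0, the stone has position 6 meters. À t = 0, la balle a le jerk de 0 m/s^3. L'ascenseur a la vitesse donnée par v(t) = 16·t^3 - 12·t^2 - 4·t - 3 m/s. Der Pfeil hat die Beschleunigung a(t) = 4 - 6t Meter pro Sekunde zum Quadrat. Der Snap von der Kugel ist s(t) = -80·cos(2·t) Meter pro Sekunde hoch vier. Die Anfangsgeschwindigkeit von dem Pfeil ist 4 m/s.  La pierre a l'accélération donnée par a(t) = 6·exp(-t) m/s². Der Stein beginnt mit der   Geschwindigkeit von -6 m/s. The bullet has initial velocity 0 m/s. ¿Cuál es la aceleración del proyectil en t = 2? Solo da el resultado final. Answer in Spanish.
La respuesta es -16.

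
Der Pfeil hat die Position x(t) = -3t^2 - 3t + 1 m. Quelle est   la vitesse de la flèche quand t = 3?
Pour résoudre ceci, nous devons prendre 1 dérivée de notre équation de la position x(t) = -3·t^2 - 3·t + 1. La dérivée de la position donne la vitesse: v(t) = -6·t - 3. Nous avons la vitesse v(t) = -6·t - 3. En substituant t = 3: v(3) = -21.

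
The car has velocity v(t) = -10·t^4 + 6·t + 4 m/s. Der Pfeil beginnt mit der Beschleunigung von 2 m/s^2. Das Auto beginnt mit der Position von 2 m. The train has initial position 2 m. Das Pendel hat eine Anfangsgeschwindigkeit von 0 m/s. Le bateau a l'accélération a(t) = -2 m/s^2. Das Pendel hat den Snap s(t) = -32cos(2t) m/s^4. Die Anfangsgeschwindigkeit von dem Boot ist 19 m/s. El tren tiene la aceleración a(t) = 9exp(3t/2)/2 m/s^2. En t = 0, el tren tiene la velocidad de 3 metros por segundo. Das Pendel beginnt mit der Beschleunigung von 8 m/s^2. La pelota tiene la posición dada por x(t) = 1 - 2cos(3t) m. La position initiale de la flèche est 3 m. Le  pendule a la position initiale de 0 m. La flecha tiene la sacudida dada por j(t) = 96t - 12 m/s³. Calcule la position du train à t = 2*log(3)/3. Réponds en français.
Nous devons intégrer notre équation de l'accélération a(t) = 9·exp(3·t/2)/2 2 fois. La primitive de l'accélération est la vitesse. En utilisant v(0) = 3, nous obtenons v(t) = 3·exp(3·t/2). En intégrant la vitesse et en utilisant la condition initiale x(0) = 2, nous obtenons x(t) = 2·exp(3·t/2). En utilisant x(t) = 2·exp(3·t/2) et en substituant t = 2*log(3)/3, nous trouvons x = 6.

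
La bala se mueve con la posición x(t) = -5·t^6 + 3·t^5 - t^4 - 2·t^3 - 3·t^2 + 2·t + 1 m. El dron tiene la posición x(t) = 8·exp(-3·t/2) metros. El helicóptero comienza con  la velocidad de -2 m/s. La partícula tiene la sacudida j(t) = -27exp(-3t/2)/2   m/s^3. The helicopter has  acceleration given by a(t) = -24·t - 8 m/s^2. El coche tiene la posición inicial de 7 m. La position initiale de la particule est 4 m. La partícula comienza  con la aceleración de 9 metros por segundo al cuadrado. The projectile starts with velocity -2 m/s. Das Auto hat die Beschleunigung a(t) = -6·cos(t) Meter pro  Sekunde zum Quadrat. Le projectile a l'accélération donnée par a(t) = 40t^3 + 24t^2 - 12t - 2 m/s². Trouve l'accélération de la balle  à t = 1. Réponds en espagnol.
Debemos derivar nuestra ecuación de la posición x(t) = -5·t^6 + 3·t^5 - t^4 - 2·t^3 - 3·t^2 + 2·t + 1 2 veces. La derivada de la posición da la velocidad: v(t) = -30·t^5 + 15·t^4 - 4·t^3 - 6·t^2 - 6·t + 2. Derivando la velocidad, obtenemos la aceleración: a(t) = -150·t^4 + 60·t^3 - 12·t^2 - 12·t - 6. De la ecuación de la aceleración a(t) = -150·t^4 + 60·t^3 - 12·t^2 - 12·t - 6, sustituimos t = 1 para obtener a = -120.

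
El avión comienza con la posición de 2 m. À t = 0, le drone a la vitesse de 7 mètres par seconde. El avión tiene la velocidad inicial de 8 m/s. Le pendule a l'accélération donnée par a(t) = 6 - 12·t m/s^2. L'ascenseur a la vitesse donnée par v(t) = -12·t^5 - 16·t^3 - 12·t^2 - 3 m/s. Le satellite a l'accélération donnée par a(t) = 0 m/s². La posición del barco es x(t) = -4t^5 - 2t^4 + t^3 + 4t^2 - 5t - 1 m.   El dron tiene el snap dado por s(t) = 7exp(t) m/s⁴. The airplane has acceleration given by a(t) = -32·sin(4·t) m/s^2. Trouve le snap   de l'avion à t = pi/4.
Pour résoudre ceci, nous devons prendre 2 dérivées de notre équation de l'accélération a(t) = -32·sin(4·t). En dérivant l'accélération, nous obtenons le jerk: j(t) = -128·cos(4·t). En dérivant le jerk, nous obtenons le snap: s(t) = 512·sin(4·t). Nous avons le snap s(t) = 512·sin(4·t). En substituant t = pi/4: s(pi/4) = 0.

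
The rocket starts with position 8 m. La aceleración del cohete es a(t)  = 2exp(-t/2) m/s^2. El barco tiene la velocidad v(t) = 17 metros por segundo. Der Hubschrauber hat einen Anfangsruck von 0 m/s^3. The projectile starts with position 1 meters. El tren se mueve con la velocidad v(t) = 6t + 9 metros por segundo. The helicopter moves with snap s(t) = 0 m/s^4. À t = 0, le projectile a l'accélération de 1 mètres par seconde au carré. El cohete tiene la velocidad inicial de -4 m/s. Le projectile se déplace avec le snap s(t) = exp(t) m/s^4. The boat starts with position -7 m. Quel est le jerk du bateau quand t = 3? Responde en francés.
En partant de la vitesse v(t) = 17, nous prenons 2 dérivées. En prenant d/dt de v(t), nous trouvons a(t) = 0. En dérivant l'accélération, nous obtenons le jerk: j(t) = 0. En utilisant j(t) = 0 et en substituant t = 3, nous trouvons j = 0.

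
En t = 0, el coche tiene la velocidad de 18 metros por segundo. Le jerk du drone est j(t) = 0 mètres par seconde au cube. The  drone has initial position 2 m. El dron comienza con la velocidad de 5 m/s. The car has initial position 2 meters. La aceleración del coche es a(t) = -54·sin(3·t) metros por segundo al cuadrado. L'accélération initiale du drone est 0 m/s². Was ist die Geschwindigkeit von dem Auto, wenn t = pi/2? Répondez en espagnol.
Partiendo de la aceleración a(t) = -54·sin(3·t), tomamos 1 antiderivada. Integrando la aceleración y usando la condición inicial v(0) = 18, obtenemos v(t) = 18·cos(3·t). Usando v(t) = 18·cos(3·t) y sustituyendo t = pi/2, encontramos v = 0.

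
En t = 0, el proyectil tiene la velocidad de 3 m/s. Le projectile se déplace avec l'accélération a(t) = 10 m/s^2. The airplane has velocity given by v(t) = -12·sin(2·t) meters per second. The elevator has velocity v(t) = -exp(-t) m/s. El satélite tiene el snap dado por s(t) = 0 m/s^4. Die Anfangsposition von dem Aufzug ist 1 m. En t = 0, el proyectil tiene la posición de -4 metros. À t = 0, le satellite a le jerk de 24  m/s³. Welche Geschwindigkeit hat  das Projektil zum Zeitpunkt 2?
Ausgehend von der Beschleunigung a(t) = 10, nehmen wir 1 Stammfunktion. Durch Integration von der Beschleunigung und Verwendung der Anfangsbedingung v(0) = 3, erhalten wir v(t) = 10·t + 3. Mit v(t) = 10·t + 3 und Einsetzen von t = 2, finden wir v = 23.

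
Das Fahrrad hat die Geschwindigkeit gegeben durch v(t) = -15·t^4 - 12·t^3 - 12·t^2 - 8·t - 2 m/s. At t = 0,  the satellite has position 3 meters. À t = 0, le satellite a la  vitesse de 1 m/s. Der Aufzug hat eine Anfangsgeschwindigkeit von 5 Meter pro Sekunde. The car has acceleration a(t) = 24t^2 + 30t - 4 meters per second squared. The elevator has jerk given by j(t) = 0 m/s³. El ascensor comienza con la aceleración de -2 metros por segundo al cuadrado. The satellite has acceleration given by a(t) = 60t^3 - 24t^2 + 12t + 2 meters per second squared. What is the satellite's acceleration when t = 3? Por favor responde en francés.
En utilisant a(t) = 60·t^3 - 24·t^2 + 12·t + 2 et en substituant t = 3, nous trouvons a = 1442.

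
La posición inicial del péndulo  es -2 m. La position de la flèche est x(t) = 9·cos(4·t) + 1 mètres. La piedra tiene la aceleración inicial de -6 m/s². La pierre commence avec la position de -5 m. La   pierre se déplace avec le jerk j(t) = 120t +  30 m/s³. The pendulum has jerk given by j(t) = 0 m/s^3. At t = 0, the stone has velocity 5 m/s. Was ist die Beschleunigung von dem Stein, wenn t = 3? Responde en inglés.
To find the answer, we compute 1 antiderivative of j(t) = 120·t + 30. Finding the integral of j(t) and using a(0) = -6: a(t) = 60·t^2 + 30·t - 6. Using a(t) = 60·t^2 + 30·t - 6 and substituting t = 3, we find a = 624.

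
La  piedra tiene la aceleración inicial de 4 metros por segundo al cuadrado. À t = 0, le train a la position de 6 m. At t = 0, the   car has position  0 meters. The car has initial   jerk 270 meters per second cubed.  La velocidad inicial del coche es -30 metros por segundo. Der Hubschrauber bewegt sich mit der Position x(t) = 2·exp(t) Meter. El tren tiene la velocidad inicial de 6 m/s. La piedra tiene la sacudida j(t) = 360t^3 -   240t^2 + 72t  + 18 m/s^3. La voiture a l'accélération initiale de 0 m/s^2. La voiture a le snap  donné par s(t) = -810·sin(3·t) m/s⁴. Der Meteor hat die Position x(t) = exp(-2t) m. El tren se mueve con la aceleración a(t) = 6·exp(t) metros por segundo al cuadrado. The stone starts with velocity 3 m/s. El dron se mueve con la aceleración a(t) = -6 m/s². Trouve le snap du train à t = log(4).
Pour résoudre ceci, nous devons prendre 2 dérivées de notre équation de l'accélération a(t) = 6·exp(t). En dérivant l'accélération, nous obtenons le jerk: j(t) = 6·exp(t). En dérivant le jerk, nous obtenons le snap: s(t) = 6·exp(t). En utilisant s(t) = 6·exp(t) et en substituant t = log(4), nous trouvons s = 24.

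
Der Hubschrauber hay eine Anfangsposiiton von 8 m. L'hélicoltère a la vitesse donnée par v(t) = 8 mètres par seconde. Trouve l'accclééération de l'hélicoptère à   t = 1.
Pour résoudre ceci, nous devons prendre 1 dérivée de notre équation de la vitesse v(t) = 8. La dérivée de la vitesse donne l'accélération: a(t) = 0. Nous avons l'accélération a(t) = 0. En substituant t = 1: a(1) = 0.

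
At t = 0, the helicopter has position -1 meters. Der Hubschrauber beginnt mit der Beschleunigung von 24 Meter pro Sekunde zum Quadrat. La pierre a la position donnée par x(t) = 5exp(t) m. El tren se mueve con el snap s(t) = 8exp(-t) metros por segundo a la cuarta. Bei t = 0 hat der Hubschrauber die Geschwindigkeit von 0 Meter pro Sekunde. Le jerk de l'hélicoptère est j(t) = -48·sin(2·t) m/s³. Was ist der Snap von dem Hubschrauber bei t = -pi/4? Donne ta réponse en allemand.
Ausgehend von dem Ruck j(t) = -48·sin(2·t), nehmen wir 1 Ableitung. Die Ableitung von dem Ruck ergibt den Snap: s(t) = -96·cos(2·t). Aus der Gleichung für den Snap s(t) = -96·cos(2·t), setzen wir t = -pi/4 ein und erhalten s = 0.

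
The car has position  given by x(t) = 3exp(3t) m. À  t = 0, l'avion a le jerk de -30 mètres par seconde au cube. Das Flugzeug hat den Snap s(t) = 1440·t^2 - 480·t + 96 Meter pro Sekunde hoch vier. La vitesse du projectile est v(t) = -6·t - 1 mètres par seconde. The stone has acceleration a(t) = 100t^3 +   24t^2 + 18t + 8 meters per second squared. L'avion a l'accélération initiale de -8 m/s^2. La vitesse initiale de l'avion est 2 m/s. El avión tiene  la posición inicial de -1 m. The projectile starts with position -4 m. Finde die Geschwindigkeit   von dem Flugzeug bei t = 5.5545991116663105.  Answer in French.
Nous devons intégrer notre équation du snap s(t) = 1440·t^2 - 480·t + 96 3 fois. En intégrant le snap et en utilisant la condition initiale j(0) = -30, nous obtenons j(t) = 480·t^3 - 240·t^2 + 96·t - 30. En prenant ∫j(t)dt et en appliquant a(0) = -8, nous trouvons a(t) = 120·t^4 - 80·t^3 + 48·t^2 - 30·t - 8. En prenant ∫a(t)dt et en appliquant v(0) = 2, nous trouvons v(t) = 24·t^5 - 20·t^4 + 16·t^3 - 15·t^2 - 8·t + 2. De l'équation de la vitesse v(t) = 24·t^5 - 20·t^4 + 16·t^3 - 15·t^2 - 8·t + 2, nous substituons t = 5.5545991116663105 pour obtenir v = 110101.833262936.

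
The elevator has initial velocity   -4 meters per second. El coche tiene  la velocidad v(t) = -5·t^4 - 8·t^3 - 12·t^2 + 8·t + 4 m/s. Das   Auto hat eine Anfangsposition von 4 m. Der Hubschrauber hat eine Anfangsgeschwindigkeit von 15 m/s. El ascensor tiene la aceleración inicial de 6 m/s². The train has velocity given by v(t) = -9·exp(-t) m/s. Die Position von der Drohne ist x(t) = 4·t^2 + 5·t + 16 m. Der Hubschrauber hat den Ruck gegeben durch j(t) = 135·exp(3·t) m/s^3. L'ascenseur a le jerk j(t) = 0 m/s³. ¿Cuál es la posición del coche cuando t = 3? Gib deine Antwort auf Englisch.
Starting from velocity v(t) = -5·t^4 - 8·t^3 - 12·t^2 + 8·t + 4, we take 1 integral. The integral of velocity, with x(0) = 4, gives position: x(t) = -t^5 - 2·t^4 - 4·t^3 + 4·t^2 + 4·t + 4. From the given position equation x(t) = -t^5 - 2·t^4 - 4·t^3 + 4·t^2 + 4·t + 4, we substitute t = 3 to get x = -461.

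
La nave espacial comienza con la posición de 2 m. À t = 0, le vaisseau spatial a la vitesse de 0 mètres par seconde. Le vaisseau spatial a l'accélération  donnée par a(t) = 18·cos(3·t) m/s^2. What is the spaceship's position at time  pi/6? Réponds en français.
Nous devons intégrer notre équation de l'accélération a(t) = 18·cos(3·t) 2 fois. La primitive de l'accélération, avec v(0) = 0, donne la vitesse: v(t) = 6·sin(3·t). En intégrant la vitesse et en utilisant la condition initiale x(0) = 2, nous obtenons x(t) = 4 - 2·cos(3·t). Nous avons la position x(t) = 4 - 2·cos(3·t). En substituant t = pi/6: x(pi/6) = 4.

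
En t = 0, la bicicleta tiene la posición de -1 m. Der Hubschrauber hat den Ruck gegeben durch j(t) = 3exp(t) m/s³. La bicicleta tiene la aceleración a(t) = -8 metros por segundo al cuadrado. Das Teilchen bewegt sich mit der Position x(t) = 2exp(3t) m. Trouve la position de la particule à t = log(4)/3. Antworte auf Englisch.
We have position x(t) = 2·exp(3·t). Substituting t = log(4)/3: x(log(4)/3) = 8.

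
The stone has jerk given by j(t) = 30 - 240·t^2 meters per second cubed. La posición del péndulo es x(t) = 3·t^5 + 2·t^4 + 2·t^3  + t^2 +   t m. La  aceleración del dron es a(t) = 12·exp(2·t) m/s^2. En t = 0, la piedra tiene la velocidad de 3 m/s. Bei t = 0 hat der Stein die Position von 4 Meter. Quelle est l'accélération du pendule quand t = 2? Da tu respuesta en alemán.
Wir müssen unsere Gleichung für die Position x(t) = 3·t^5 + 2·t^4 + 2·t^3 + t^2 + t 2-mal ableiten. Die Ableitung von der Position ergibt die Geschwindigkeit: v(t) = 15·t^4 + 8·t^3 + 6·t^2 + 2·t + 1. Mit d/dt von v(t) finden wir a(t) = 60·t^3 + 24·t^2 + 12·t + 2. Aus der Gleichung für die Beschleunigung a(t) = 60·t^3 + 24·t^2 + 12·t + 2, setzen wir t = 2 ein und erhalten a = 602.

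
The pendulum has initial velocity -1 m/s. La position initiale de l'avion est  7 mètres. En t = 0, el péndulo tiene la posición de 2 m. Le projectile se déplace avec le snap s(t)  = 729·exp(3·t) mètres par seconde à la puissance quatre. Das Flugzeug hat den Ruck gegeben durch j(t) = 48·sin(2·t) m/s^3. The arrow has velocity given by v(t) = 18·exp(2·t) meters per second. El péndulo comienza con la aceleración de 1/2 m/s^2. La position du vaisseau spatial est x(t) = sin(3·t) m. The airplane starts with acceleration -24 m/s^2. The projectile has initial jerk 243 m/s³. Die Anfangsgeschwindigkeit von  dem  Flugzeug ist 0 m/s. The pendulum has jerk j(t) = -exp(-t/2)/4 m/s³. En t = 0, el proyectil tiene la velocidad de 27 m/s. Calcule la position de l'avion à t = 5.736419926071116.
Nous devons trouver l'intégrale de notre équation du jerk j(t) = 48·sin(2·t) 3 fois. L'intégrale du jerk est l'accélération. En utilisant a(0) = -24, nous obtenons a(t) = -24·cos(2·t). En intégrant l'accélération et en utilisant la condition initiale v(0) = 0, nous obtenons v(t) = -12·sin(2·t). En intégrant la vitesse et en utilisant la condition initiale x(0) = 7, nous obtenons x(t) = 6·cos(2·t) + 1. Nous avons la position x(t) = 6·cos(2·t) + 1. En substituant t = 5.736419926071116: x(5.736419926071116) = 3.75611213101591.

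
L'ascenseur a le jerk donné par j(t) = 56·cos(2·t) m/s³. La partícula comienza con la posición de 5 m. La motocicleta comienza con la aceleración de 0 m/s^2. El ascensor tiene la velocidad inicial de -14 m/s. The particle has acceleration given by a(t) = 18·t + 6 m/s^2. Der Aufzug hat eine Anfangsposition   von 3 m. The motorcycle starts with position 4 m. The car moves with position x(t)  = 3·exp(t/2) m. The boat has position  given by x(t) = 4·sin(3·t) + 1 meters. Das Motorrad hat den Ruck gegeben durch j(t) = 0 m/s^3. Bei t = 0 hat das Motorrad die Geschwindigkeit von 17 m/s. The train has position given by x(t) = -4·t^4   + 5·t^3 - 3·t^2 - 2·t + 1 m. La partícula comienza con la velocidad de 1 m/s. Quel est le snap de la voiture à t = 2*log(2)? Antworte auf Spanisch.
Debemos derivar nuestra ecuación de la posición x(t) = 3·exp(t/2) 4 veces. Derivando la posición, obtenemos la velocidad: v(t) = 3·exp(t/2)/2. La derivada de la velocidad da la aceleración: a(t) = 3·exp(t/2)/4. Tomando d/dt de a(t), encontramos j(t) = 3·exp(t/2)/8. Tomando d/dt de j(t), encontramos s(t) = 3·exp(t/2)/16. Tenemos el snap s(t) = 3·exp(t/2)/16. Sustituyendo t = 2*log(2): s(2*log(2)) = 3/8.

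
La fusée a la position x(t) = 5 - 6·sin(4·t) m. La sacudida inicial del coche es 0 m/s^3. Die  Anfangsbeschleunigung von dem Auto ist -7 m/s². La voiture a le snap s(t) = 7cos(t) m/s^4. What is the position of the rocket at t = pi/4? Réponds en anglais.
Using x(t) = 5 - 6·sin(4·t) and substituting t = pi/4, we find x = 5.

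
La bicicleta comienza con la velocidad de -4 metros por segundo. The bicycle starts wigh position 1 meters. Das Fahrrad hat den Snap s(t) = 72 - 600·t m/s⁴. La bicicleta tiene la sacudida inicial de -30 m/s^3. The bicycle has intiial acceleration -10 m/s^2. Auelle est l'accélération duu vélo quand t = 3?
En partant du snap s(t) = 72 - 600·t, nous prenons 2 intégrales. La primitive du snap est le jerk. En utilisant j(0) = -30, nous obtenons j(t) = -300·t^2 + 72·t - 30. En intégrant le jerk et en utilisant la condition initiale a(0) = -10, nous obtenons a(t) = -100·t^3 + 36·t^2 - 30·t - 10. En utilisant a(t) = -100·t^3 + 36·t^2 - 30·t - 10 et en substituant t = 3, nous trouvons a = -2476.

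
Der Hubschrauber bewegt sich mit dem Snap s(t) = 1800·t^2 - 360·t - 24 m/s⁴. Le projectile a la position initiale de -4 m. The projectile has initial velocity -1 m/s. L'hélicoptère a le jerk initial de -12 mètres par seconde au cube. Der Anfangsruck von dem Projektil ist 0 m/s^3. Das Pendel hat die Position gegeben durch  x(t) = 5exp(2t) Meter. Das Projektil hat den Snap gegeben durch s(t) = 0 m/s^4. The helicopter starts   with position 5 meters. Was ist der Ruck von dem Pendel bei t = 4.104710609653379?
Um dies zu lösen, müssen wir 3 Ableitungen unserer Gleichung für die Position x(t) = 5·exp(2·t) nehmen. Mit d/dt von x(t) finden wir v(t) = 10·exp(2·t). Die Ableitung von der Geschwindigkeit ergibt die Beschleunigung: a(t) = 20·exp(2·t). Mit d/dt von a(t) finden wir j(t) = 40·exp(2·t). Wir haben den Ruck j(t) = 40·exp(2·t). Durch Einsetzen von t = 4.104710609653379: j(4.104710609653379) = 147016.583661358.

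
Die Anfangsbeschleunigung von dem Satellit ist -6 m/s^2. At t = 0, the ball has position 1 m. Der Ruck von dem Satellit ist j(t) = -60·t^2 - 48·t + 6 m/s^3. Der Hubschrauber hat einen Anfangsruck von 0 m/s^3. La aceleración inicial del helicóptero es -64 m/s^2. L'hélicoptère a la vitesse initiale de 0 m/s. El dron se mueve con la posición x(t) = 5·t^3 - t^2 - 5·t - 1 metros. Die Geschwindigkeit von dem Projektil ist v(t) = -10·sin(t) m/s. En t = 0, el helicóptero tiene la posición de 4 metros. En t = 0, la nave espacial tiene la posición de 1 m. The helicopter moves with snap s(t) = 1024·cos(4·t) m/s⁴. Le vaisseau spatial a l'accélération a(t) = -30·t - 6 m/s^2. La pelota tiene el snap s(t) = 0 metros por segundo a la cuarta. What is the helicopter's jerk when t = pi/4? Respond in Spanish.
Partiendo del snap s(t) = 1024·cos(4·t), tomamos 1 integral. Integrando el snap y usando la condición inicial j(0) = 0, obtenemos j(t) = 256·sin(4·t). De la ecuación de la sacudida j(t) = 256·sin(4·t), sustituimos t = pi/4 para obtener j = 0.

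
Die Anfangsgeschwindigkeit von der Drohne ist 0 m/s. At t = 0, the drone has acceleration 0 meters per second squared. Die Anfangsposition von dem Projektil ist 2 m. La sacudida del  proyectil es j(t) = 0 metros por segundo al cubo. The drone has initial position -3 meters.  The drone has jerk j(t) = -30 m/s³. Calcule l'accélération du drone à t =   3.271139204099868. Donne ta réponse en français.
Pour résoudre ceci, nous devons prendre 1 intégrale de notre équation du jerk j(t) = -30. La primitive du jerk, avec a(0) = 0, donne l'accélération: a(t) = -30·t. Nous avons l'accélération a(t) = -30·t. En substituant t = 3.271139204099868: a(3.271139204099868) = -98.1341761229960.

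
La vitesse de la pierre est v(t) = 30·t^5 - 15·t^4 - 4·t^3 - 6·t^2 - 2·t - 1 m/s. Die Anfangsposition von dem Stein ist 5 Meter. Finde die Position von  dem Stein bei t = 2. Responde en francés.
Nous devons intégrer notre équation de la vitesse v(t) = 30·t^5 - 15·t^4 - 4·t^3 - 6·t^2 - 2·t - 1 1 fois. L'intégrale de la vitesse est la position. En utilisant x(0) = 5, nous obtenons x(t) = 5·t^6 - 3·t^5 - t^4 - 2·t^3 - t^2 - t + 5. En utilisant x(t) = 5·t^6 - 3·t^5 - t^4 - 2·t^3 - t^2 - t + 5 et en substituant t = 2, nous trouvons x = 191.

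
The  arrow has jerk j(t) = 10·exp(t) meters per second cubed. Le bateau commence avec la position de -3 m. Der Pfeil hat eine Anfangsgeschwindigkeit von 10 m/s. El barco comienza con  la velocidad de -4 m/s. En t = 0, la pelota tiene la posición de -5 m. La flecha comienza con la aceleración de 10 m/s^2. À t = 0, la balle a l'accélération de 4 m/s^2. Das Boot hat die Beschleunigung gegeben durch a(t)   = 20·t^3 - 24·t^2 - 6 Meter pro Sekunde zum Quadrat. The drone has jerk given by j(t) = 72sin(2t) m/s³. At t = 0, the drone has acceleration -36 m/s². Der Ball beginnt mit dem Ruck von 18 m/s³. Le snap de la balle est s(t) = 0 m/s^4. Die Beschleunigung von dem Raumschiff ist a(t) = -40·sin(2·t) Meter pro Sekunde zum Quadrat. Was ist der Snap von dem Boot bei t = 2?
Wir müssen unsere Gleichung für die Beschleunigung a(t) = 20·t^3 - 24·t^2 - 6 2-mal ableiten. Durch Ableiten von der Beschleunigung erhalten wir den Ruck: j(t) = 60·t^2 - 48·t. Die Ableitung von dem Ruck ergibt den Snap: s(t) = 120·t - 48. Mit s(t) = 120·t - 48 und Einsetzen von t = 2, finden wir s = 192.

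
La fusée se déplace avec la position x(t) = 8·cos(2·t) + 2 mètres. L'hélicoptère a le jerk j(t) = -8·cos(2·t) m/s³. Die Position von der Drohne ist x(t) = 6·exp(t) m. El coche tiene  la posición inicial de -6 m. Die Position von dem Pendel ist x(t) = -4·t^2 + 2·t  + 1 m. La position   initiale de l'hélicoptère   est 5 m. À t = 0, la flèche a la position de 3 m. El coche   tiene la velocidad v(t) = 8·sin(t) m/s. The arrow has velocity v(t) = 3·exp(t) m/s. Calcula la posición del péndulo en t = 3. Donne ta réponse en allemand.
Wir haben die Position x(t) = -4·t^2 + 2·t + 1. Durch Einsetzen von t = 3: x(3) = -29.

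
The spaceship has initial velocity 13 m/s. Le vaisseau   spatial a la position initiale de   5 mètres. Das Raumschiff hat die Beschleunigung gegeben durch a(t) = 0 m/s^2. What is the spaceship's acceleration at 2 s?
We have acceleration a(t) = 0. Substituting t = 2: a(2) = 0.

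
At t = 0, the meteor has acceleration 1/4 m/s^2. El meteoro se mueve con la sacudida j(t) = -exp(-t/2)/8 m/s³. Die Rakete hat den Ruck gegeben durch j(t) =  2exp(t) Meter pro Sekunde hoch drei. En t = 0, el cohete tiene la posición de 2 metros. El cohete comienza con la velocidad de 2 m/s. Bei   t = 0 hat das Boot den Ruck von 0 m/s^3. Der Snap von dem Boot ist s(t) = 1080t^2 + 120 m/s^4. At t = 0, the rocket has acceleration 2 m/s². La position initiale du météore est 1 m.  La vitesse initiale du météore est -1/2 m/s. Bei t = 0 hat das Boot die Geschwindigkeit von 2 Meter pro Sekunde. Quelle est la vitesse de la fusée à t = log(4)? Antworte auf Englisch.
Starting from jerk j(t) = 2·exp(t), we take 2 antiderivatives. The integral of jerk, with a(0) = 2, gives acceleration: a(t) = 2·exp(t). Integrating acceleration and using the initial condition v(0) = 2, we get v(t) = 2·exp(t). From the given velocity equation v(t) = 2·exp(t), we substitute t = log(4) to get v = 8.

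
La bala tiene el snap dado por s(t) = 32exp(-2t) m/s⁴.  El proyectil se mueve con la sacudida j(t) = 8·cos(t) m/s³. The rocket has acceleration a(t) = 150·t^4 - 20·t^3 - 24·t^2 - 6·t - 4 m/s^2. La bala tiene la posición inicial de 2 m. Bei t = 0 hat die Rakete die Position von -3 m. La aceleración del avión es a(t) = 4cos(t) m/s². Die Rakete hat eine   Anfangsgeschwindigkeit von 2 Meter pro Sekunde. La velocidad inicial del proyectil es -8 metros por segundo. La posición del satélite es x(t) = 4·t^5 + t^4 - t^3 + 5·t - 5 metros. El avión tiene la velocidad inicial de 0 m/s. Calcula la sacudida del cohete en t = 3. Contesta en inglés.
We must differentiate our acceleration equation a(t) = 150·t^4 - 20·t^3 - 24·t^2 - 6·t - 4 1 time. Differentiating acceleration, we get jerk: j(t) = 600·t^3 - 60·t^2 - 48·t - 6. We have jerk j(t) = 600·t^3 - 60·t^2 - 48·t - 6. Substituting t = 3: j(3) = 15510.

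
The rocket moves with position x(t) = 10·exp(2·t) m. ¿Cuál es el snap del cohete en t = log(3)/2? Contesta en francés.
En partant de la position x(t) = 10·exp(2·t), nous prenons 4 dérivées. La dérivée de la position donne la vitesse: v(t) = 20·exp(2·t). En prenant d/dt de v(t), nous trouvons a(t) = 40·exp(2·t). En dérivant l'accélération, nous obtenons le jerk: j(t) = 80·exp(2·t). En dérivant le jerk, nous obtenons le snap: s(t) = 160·exp(2·t). Nous avons le snap s(t) = 160·exp(2·t). En substituant t = log(3)/2: s(log(3)/2) = 480.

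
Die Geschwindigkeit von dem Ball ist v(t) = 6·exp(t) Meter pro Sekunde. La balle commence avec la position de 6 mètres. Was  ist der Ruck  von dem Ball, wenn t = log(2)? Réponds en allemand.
Um dies zu lösen, müssen wir 2 Ableitungen unserer Gleichung für die Geschwindigkeit v(t) = 6·exp(t) nehmen. Mit d/dt von v(t) finden wir a(t) = 6·exp(t). Durch Ableiten von der Beschleunigung erhalten wir den Ruck: j(t) = 6·exp(t). Wir haben den Ruck j(t) = 6·exp(t). Durch Einsetzen von t = log(2): j(log(2)) = 12.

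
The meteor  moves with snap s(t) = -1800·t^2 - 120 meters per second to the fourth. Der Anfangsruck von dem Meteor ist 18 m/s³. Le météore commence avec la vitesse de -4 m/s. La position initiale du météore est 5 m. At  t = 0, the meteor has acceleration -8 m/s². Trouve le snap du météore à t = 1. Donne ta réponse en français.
Nous avons le snap s(t) = -1800·t^2 - 120. En substituant t = 1: s(1) = -1920.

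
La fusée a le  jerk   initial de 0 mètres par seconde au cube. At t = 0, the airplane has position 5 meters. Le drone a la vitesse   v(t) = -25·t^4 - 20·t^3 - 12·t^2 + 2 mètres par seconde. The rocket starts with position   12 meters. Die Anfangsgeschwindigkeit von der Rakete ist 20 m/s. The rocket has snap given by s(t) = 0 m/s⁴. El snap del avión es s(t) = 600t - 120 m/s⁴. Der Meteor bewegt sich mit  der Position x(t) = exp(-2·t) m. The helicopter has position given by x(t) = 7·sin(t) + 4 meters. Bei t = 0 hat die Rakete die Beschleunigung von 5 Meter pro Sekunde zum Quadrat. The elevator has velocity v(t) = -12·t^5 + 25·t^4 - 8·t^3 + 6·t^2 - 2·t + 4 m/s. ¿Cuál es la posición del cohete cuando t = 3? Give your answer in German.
Wir müssen unsere Gleichung für den Snap s(t) = 0 4-mal integrieren. Durch Integration von dem Snap und Verwendung der Anfangsbedingung j(0) = 0, erhalten wir j(t) = 0. Mit ∫j(t)dt und Anwendung von a(0) = 5, finden wir a(t) = 5. Mit ∫a(t)dt und Anwendung von v(0) = 20, finden wir v(t) = 5·t + 20. Mit ∫v(t)dt und Anwendung von x(0) = 12, finden wir x(t) = 5·t^2/2 + 20·t + 12. Wir haben die Position x(t) = 5·t^2/2 + 20·t + 12. Durch Einsetzen von t = 3: x(3) = 189/2.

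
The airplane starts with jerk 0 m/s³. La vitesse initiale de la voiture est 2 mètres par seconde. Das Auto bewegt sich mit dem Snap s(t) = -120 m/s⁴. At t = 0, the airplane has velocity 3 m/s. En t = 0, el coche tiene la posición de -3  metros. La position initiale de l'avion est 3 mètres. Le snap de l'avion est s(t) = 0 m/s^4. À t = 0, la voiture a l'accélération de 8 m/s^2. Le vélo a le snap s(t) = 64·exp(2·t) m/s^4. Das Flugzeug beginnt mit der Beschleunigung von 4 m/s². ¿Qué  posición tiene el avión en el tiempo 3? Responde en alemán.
Wir müssen die Stammfunktion unserer Gleichung für den Snap s(t) = 0 4-mal finden. Durch Integration von dem Snap und Verwendung der Anfangsbedingung j(0) = 0, erhalten wir j(t) = 0. Das Integral von dem Ruck ist die Beschleunigung. Mit a(0) = 4 erhalten wir a(t) = 4. Das Integral von der Beschleunigung, mit v(0) = 3, ergibt die Geschwindigkeit: v(t) = 4·t + 3. Durch Integration von der Geschwindigkeit und Verwendung der Anfangsbedingung x(0) = 3, erhalten wir x(t) = 2·t^2 + 3·t + 3. Wir haben die Position x(t) = 2·t^2 + 3·t + 3. Durch Einsetzen von t = 3: x(3) = 30.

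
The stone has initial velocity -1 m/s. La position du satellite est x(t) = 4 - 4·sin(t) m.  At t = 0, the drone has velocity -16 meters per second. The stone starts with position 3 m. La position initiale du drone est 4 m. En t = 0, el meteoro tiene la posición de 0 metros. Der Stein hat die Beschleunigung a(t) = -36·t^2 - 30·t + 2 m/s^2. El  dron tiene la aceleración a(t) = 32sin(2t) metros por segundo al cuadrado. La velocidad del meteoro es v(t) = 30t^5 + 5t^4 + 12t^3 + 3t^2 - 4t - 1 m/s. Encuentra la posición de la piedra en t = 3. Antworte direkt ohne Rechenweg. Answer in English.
The answer is -369.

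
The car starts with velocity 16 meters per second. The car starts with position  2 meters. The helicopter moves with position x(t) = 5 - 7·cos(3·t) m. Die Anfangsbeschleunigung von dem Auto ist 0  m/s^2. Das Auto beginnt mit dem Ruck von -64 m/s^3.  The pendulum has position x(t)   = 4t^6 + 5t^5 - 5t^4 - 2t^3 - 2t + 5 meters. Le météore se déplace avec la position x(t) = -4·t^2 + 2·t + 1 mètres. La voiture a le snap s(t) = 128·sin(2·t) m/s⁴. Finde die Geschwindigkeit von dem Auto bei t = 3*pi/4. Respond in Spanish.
Debemos encontrar la integral de nuestra ecuación del snap s(t) = 128·sin(2·t) 3 veces. La antiderivada del snap es la sacudida. Usando j(0) = -64, obtenemos j(t) = -64·cos(2·t). La antiderivada de la sacudida es la aceleración. Usando a(0) = 0, obtenemos a(t) = -32·sin(2·t). La antiderivada de la aceleración es la velocidad. Usando v(0) = 16, obtenemos v(t) = 16·cos(2·t). Usando v(t) = 16·cos(2·t) y sustituyendo t = 3*pi/4, encontramos v = 0.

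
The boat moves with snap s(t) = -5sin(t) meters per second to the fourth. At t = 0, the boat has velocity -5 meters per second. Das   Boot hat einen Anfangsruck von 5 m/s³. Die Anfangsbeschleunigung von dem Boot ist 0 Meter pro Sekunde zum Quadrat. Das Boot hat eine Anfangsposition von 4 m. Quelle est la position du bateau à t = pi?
En partant du snap s(t) = -5·sin(t), nous prenons 4 primitives. L'intégrale du snap, avec j(0) = 5, donne le jerk: j(t) = 5·cos(t). L'intégrale du jerk, avec a(0) = 0, donne l'accélération: a(t) = 5·sin(t). L'intégrale de l'accélération, avec v(0) = -5, donne la vitesse: v(t) = -5·cos(t). L'intégrale de la vitesse est la position. En utilisant x(0) = 4, nous obtenons x(t) = 4 - 5·sin(t). De l'équation de la position x(t) = 4 - 5·sin(t), nous substituons t = pi pour obtenir x = 4.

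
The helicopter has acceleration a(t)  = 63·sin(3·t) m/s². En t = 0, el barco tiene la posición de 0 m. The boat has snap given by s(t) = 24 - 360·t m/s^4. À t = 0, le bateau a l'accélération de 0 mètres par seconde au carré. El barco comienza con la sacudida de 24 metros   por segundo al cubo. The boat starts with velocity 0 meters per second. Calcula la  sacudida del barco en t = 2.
Debemos encontrar la antiderivada de nuestra ecuación del snap s(t) = 24 - 360·t 1 vez. Tomando ∫s(t)dt y aplicando j(0) = 24, encontramos j(t) = -180·t^2 + 24·t + 24. Usando j(t) = -180·t^2 + 24·t + 24 y sustituyendo t = 2, encontramos j = -648.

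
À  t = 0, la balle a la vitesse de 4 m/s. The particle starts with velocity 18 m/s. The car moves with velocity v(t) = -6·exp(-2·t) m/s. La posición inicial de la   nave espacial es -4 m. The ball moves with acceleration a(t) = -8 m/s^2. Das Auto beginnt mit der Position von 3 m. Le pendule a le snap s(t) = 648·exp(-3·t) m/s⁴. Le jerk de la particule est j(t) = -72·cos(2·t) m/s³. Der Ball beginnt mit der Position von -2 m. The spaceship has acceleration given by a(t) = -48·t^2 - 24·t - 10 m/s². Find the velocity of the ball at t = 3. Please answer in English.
We need to integrate our acceleration equation a(t) = -8 1 time. Taking ∫a(t)dt and applying v(0) = 4, we find v(t) = 4 - 8·t. We have velocity v(t) = 4 - 8·t. Substituting t = 3: v(3) = -20.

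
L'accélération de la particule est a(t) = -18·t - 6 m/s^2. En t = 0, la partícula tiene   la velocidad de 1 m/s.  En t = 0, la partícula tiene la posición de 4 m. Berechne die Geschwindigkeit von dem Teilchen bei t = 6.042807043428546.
Um dies zu lösen, müssen wir 1 Stammfunktion unserer Gleichung für die Beschleunigung a(t) = -18·t - 6 finden. Durch Integration von der Beschleunigung und Verwendung der Anfangsbedingung v(0) = 1, erhalten wir v(t) = -9·t^2 - 6·t + 1. Aus der Gleichung für die Geschwindigkeit v(t) = -9·t^2 - 6·t + 1, setzen wir t = 6.042807043428546 ein und erhalten v = -363.896494937558.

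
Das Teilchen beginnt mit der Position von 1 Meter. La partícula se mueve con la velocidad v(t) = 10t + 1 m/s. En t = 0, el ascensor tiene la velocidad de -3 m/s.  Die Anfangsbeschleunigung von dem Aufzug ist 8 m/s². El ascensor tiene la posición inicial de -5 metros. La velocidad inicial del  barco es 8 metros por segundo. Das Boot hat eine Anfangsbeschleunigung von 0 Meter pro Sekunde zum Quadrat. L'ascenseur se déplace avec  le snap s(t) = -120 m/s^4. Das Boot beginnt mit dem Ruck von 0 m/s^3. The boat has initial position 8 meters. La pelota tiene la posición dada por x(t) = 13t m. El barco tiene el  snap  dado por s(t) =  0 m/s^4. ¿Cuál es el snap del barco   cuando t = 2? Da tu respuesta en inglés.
Using s(t) = 0 and substituting t = 2, we find s = 0.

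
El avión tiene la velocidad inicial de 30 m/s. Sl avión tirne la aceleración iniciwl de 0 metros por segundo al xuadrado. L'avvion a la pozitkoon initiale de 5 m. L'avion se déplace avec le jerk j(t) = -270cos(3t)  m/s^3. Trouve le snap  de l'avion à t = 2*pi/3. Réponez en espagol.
Debemos derivar nuestra ecuación de la sacudida j(t) = -270·cos(3·t) 1 vez. Tomando d/dt de j(t), encontramos s(t) = 810·sin(3·t). De la ecuación del snap s(t) = 810·sin(3·t), sustituimos t = 2*pi/3 para obtener s = 0.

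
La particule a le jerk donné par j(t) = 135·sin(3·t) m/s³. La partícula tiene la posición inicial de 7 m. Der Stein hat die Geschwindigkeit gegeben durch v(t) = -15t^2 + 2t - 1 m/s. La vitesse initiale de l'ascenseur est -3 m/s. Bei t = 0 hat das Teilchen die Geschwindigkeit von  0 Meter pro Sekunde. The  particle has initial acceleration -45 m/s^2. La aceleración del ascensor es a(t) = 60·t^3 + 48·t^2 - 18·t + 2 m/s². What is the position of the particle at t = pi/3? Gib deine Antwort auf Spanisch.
Para resolver esto, necesitamos tomar 3 antiderivadas de nuestra ecuación de la sacudida j(t) = 135·sin(3·t). Tomando ∫j(t)dt y aplicando a(0) = -45, encontramos a(t) = -45·cos(3·t). La integral de la aceleración es la velocidad. Usando v(0) = 0, obtenemos v(t) = -15·sin(3·t). Integrando la velocidad y usando la condición inicial x(0) = 7, obtenemos x(t) = 5·cos(3·t) + 2. Usando x(t) = 5·cos(3·t) + 2 y sustituyendo t = pi/3, encontramos x = -3.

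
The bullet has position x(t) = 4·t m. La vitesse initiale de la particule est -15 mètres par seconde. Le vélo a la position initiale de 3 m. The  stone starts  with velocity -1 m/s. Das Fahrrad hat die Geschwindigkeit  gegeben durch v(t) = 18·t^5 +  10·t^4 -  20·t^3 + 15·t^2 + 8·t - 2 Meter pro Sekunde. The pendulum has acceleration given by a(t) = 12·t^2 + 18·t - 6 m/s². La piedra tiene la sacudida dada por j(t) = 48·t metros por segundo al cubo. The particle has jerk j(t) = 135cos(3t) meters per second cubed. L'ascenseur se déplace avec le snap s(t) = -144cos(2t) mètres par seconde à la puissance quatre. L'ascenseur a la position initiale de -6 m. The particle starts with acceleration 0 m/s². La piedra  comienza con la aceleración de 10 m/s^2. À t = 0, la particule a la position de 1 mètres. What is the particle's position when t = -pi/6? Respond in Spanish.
Necesitamos integrar nuestra ecuación de la sacudida j(t) = 135·cos(3·t) 3 veces. Tomando ∫j(t)dt y aplicando a(0) = 0, encontramos a(t) = 45·sin(3·t). Integrando la aceleración y usando la condición inicial v(0) = -15, obtenemos v(t) = -15·cos(3·t). Tomando ∫v(t)dt y aplicando x(0) = 1, encontramos x(t) = 1 - 5·sin(3·t). Tenemos la posición x(t) = 1 - 5·sin(3·t). Sustituyendo t = -pi/6: x(-pi/6) = 6.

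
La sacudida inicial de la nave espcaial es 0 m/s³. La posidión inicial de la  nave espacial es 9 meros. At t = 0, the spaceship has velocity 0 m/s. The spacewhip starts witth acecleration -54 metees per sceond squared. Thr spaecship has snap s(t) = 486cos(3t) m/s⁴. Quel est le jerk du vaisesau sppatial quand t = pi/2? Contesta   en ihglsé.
To find the answer, we compute 1 integral of s(t) = 486·cos(3·t). Taking ∫s(t)dt and applying j(0) = 0, we find j(t) = 162·sin(3·t). Using j(t) = 162·sin(3·t) and substituting t = pi/2, we find j = -162.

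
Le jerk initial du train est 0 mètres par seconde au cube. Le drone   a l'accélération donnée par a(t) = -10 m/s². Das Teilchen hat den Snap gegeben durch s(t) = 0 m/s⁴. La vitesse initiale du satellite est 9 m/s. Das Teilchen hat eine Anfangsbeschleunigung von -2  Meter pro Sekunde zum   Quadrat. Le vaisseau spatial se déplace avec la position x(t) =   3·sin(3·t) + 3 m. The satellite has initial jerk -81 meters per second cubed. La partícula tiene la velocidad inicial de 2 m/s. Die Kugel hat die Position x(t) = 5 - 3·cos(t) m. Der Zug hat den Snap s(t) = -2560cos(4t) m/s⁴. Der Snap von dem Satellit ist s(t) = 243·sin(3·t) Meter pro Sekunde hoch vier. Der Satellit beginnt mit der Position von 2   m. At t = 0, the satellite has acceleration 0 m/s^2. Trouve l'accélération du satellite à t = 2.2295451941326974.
Pour résoudre ceci, nous devons prendre 2 primitives de notre équation du snap s(t) = 243·sin(3·t). En prenant ∫s(t)dt et en appliquant j(0) = -81, nous trouvons j(t) = -81·cos(3·t). L'intégrale du jerk est l'accélération. En utilisant a(0) = 0, nous obtenons a(t) = -27·sin(3·t). En utilisant a(t) = -27·sin(3·t) et en substituant t = 2.2295451941326974, nous trouvons a = -10.6496793750500.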